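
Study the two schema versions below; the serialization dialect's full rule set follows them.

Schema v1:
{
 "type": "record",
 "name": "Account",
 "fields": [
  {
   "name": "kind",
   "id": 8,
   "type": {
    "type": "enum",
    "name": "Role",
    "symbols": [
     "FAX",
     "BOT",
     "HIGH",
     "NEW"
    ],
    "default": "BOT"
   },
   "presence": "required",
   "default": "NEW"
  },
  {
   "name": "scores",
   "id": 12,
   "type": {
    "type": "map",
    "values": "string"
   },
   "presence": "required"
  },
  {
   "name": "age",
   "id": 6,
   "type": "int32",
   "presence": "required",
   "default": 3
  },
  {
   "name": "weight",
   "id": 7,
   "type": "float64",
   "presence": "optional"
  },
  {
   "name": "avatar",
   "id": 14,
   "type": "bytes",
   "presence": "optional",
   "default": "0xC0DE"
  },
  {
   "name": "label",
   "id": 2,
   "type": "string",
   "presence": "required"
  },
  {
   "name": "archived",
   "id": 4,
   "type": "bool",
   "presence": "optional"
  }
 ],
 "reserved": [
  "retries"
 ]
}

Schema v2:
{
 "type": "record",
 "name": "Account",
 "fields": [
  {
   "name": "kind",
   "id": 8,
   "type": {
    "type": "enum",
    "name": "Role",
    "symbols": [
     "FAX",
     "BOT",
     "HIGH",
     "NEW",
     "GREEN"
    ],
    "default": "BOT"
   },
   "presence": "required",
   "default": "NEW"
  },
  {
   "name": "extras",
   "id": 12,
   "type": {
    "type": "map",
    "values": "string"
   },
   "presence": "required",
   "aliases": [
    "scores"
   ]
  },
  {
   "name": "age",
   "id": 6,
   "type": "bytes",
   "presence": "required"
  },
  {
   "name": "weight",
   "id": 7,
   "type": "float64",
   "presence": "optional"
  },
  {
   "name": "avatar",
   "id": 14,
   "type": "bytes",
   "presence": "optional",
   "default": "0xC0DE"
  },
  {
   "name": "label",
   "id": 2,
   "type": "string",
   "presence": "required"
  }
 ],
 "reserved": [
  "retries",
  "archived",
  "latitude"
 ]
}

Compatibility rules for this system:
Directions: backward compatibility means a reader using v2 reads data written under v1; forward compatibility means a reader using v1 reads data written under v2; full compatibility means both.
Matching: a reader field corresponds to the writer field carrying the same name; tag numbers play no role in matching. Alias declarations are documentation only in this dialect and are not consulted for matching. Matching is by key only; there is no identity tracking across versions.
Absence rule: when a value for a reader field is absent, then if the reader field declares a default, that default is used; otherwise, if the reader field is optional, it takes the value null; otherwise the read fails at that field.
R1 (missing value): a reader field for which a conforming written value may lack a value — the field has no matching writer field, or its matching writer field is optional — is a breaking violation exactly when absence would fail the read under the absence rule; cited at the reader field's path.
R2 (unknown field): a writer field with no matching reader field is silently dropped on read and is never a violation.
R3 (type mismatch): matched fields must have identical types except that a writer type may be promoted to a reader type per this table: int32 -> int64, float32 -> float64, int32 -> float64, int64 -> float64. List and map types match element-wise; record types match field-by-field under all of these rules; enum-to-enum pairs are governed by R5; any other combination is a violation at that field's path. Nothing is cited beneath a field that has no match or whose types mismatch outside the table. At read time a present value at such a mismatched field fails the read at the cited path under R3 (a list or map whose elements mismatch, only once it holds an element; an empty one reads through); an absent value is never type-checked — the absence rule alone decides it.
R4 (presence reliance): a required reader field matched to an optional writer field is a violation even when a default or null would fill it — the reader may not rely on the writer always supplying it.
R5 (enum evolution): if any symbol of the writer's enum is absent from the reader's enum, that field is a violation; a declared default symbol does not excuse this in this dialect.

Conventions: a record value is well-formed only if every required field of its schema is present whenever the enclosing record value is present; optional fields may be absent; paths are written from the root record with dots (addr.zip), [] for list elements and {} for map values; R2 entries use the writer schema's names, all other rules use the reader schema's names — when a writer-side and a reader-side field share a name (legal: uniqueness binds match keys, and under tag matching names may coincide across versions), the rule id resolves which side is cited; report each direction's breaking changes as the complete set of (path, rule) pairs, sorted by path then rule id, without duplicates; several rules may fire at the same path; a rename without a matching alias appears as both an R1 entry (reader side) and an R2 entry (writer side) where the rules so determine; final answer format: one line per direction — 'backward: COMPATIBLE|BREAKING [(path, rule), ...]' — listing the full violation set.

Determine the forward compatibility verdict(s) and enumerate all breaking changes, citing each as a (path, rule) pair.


arrows below run writer -> reader for Account
checking forward for Account: reader v1 against writer v2:
  kind <- kind (Role -> Role, writer required)
  scores: no writer-side match
  age <- age (bytes -> int32, writer required)
  weight <- weight (float64 -> float64, writer optional)
  avatar <- avatar (bytes -> bytes, writer optional)
  label <- label (string -> string, writer required)
  archived: no writer-side match
  writer field extras has no reader counterpart
  rule R3 violated at age
  rule R5 violated at kind
  rule R1 violated at scores
  => forward: BREAKING (3)
remaining Account differences; none change what is asked:
  removed field archived from record Account (its key "archived" joins the reserved list) -> inert for the asked Account verdict: nothing fires

forward: BREAKING [(age, R3), (kind, R5), (scores, R1)]


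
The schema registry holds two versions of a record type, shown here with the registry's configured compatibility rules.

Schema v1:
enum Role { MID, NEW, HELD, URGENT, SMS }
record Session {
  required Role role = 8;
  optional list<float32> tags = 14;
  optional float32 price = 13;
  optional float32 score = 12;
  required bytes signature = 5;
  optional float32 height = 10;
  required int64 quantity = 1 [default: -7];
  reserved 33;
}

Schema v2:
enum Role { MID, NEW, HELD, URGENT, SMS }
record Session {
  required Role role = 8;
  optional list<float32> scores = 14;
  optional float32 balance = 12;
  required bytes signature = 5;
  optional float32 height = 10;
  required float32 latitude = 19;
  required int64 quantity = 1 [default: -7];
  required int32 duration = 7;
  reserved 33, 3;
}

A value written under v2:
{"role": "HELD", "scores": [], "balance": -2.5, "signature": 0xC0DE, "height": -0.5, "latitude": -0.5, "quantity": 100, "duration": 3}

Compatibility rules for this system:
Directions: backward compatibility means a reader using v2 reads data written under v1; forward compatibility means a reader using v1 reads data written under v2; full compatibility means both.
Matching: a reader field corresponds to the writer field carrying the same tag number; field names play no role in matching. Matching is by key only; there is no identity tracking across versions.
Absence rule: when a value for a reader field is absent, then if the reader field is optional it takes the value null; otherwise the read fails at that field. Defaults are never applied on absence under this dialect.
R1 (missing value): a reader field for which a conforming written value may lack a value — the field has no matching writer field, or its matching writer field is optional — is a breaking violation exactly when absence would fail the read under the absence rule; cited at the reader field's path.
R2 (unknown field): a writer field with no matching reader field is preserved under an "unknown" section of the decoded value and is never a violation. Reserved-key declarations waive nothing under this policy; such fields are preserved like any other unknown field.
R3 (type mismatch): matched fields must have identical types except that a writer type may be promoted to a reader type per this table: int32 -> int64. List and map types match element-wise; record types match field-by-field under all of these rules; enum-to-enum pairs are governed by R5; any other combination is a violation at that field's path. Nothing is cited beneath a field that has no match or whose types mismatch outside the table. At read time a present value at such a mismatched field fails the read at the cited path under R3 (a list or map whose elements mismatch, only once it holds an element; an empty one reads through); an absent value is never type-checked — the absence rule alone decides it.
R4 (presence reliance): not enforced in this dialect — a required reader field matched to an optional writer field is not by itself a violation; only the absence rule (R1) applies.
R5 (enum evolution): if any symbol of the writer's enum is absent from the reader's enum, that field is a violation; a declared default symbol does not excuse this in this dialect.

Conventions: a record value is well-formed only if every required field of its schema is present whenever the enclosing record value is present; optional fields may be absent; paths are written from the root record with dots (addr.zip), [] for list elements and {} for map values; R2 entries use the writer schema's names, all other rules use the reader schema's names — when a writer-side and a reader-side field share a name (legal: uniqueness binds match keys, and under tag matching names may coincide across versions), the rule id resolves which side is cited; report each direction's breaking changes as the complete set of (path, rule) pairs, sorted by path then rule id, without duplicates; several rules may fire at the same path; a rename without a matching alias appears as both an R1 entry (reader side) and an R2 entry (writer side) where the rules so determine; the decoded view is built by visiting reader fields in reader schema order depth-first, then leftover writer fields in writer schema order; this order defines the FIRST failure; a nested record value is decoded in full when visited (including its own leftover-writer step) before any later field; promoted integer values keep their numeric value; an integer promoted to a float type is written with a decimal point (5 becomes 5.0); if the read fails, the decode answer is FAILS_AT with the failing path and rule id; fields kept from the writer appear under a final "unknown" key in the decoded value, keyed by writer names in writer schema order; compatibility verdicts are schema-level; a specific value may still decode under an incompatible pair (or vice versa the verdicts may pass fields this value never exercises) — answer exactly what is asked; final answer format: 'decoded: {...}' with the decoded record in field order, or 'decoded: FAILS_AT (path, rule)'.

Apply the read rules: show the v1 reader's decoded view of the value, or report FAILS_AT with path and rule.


the writer's type comes first in each Session pair
migrating the Session value to v1:
  role := "HELD"
  tags := [] (from writer scores)
  price := null (missing; optional => null)
  score := -2.5 (from writer balance)
  signature := 0xC0DE
  height := -0.5
  quantity := 100
  writer latitude: kept under "unknown"
  writer duration: kept under "unknown"
  => decoded: {"role": "HELD", "tags": [], "price": null, "score": -2.5, "signature": 0xC0DE, "height": -0.5, "quantity": 100, "unknown": {"latitude": -0.5, "duration": 3}}
the rest of the Session diff is inert for this question:
  removed field price from record Session -> fires no rule on Session under this dialect and leaves the result unchanged
  renamed field tags to scores in record Session -> fires no rule on Session under this dialect and leaves the result unchanged
  renamed field score to balance in record Session -> fires no rule on Session under this dialect and leaves the result unchanged

decoded: {"role": "HELD", "tags": [], "price": null, "score": -2.5, "signature": 0xC0DE, "height": -0.5, "quantity": 100, "unknown": {"latitude": -0.5, "duration": 3}}


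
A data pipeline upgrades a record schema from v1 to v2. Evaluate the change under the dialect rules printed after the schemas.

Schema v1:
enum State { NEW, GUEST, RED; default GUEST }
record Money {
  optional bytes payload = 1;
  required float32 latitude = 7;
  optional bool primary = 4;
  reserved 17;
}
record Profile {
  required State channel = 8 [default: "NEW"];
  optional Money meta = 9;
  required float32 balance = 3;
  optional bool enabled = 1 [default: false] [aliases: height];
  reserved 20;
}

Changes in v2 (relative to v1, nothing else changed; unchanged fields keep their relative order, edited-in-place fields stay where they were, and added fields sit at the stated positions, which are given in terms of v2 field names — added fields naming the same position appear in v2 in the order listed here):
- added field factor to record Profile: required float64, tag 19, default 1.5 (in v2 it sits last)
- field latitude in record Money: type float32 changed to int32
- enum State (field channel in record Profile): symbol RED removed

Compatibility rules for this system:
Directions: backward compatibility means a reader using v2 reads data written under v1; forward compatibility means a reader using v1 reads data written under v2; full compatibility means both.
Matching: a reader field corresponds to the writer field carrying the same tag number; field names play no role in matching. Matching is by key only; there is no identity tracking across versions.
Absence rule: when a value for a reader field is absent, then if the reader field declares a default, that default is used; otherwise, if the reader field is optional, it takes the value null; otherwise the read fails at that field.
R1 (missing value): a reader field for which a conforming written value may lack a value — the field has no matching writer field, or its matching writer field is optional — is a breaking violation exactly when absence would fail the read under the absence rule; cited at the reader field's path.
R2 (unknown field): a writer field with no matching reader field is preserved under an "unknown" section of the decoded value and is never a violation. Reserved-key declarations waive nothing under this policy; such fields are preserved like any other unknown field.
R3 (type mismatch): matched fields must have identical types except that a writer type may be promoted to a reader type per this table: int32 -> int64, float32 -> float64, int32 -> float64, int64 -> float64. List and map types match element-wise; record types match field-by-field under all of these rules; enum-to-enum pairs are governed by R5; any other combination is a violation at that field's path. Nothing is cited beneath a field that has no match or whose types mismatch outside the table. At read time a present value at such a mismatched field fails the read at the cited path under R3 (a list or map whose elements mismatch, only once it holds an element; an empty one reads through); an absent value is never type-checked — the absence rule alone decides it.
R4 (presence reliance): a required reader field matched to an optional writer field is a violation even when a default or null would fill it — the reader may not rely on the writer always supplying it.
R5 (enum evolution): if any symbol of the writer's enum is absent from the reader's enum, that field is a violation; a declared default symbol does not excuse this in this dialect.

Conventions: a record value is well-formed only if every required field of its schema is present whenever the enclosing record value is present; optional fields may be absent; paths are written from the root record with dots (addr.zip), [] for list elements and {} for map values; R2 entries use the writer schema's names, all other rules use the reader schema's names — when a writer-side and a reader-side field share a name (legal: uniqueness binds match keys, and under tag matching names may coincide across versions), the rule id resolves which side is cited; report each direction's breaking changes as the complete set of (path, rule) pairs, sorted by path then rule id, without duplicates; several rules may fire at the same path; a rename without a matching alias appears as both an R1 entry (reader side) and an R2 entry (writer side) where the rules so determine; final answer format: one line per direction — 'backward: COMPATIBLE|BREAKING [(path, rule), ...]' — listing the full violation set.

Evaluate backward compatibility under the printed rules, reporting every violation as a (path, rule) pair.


backward: BREAKING [(channel, R5), (meta.latitude, R3)]

the writer's type comes first in each Profile pair
checking backward for Profile: reader v2 against writer v1:
  State -> State, writer required: channel aligns to channel
  Money -> Money, writer optional: meta aligns to meta
  float32 -> float32, writer required: balance aligns to balance
  bool -> bool, writer optional: enabled aligns to enabled
  factor: no writer-side match
  bytes -> bytes, writer optional: meta.payload aligns to meta.payload
  float32 -> int32, writer required: meta.latitude aligns to meta.latitude
  bool -> bool, writer optional: meta.primary aligns to meta.primary
  rule R5 violated at channel
  rule R3 violated at meta.latitude
  => backward: BREAKING (2)
checking off the Profile differences that do not matter here:
  added field factor to record Profile: required float64, tag 19, default 1.5 (in v2 it sits last) -> fires no rule on Profile, leaving the asked answer as it is


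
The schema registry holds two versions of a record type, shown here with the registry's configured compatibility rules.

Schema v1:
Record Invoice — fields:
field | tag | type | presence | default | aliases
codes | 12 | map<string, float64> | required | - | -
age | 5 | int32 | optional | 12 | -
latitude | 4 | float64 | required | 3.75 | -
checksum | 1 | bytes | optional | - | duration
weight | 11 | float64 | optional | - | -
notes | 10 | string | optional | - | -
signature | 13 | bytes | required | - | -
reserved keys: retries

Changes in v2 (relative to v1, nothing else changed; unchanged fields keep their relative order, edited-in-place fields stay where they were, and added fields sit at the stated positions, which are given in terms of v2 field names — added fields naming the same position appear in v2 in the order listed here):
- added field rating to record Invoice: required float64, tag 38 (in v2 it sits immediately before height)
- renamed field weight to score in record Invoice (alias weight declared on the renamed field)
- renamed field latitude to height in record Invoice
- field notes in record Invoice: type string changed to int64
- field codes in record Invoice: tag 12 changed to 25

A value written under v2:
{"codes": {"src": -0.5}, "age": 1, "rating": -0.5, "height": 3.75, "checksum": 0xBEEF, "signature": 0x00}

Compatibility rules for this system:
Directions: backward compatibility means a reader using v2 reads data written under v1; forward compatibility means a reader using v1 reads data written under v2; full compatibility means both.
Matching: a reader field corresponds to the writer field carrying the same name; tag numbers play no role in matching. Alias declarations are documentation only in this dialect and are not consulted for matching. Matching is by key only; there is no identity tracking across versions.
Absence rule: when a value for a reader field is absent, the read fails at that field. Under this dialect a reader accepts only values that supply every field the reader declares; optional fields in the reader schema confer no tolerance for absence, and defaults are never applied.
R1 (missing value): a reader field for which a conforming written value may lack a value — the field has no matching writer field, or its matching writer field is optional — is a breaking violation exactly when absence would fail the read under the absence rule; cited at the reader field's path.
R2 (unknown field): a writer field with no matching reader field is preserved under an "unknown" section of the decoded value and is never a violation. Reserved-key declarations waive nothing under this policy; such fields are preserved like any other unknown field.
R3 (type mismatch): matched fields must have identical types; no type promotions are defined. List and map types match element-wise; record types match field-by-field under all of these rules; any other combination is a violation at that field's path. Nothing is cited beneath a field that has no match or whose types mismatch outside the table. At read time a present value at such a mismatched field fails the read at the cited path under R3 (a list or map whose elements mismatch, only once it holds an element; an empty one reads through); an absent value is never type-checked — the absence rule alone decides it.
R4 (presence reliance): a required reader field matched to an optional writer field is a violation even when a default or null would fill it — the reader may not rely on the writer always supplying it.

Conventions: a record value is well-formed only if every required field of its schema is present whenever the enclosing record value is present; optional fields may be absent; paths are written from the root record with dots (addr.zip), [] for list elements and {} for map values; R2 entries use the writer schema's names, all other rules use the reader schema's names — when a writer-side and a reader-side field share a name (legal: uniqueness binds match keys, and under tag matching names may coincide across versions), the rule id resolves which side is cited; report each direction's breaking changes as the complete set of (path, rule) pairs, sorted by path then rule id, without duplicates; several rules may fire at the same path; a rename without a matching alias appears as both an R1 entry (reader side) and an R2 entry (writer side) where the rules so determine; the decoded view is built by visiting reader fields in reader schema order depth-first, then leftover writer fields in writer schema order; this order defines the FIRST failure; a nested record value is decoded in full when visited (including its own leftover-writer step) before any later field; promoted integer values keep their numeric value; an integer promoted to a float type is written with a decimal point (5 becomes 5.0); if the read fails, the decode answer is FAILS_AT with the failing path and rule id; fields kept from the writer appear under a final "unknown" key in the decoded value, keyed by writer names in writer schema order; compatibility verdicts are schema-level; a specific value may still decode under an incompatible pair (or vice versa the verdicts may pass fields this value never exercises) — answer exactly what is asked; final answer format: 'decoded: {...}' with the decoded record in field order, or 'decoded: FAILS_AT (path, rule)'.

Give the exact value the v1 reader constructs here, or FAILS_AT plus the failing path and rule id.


arrows below run writer -> reader for Invoice
migrating the Invoice value to v1:
  codes := {"src": -0.5}
  age := 1
  read fails at latitude under R1 (no fill)
  => FAILS_AT (latitude, R1)
checking off the Invoice differences that do not matter here:
  added field rating to record Invoice: required float64, tag 38 (in v2 it sits immediately before height) -> changes Invoice's schema-level verdicts only — the decode of this value is the same
  renamed field weight to score in record Invoice (alias weight declared on the renamed field) -> changes Invoice's schema-level verdicts only — the decode of this value is the same
  field notes in record Invoice: type string changed to int64 -> changes Invoice's schema-level verdicts only — the decode of this value is the same
  field codes in record Invoice: tag 12 changed to 25 -> fires no rule on Invoice under this dialect and leaves the result unchanged

decoded: FAILS_AT (latitude, R1)


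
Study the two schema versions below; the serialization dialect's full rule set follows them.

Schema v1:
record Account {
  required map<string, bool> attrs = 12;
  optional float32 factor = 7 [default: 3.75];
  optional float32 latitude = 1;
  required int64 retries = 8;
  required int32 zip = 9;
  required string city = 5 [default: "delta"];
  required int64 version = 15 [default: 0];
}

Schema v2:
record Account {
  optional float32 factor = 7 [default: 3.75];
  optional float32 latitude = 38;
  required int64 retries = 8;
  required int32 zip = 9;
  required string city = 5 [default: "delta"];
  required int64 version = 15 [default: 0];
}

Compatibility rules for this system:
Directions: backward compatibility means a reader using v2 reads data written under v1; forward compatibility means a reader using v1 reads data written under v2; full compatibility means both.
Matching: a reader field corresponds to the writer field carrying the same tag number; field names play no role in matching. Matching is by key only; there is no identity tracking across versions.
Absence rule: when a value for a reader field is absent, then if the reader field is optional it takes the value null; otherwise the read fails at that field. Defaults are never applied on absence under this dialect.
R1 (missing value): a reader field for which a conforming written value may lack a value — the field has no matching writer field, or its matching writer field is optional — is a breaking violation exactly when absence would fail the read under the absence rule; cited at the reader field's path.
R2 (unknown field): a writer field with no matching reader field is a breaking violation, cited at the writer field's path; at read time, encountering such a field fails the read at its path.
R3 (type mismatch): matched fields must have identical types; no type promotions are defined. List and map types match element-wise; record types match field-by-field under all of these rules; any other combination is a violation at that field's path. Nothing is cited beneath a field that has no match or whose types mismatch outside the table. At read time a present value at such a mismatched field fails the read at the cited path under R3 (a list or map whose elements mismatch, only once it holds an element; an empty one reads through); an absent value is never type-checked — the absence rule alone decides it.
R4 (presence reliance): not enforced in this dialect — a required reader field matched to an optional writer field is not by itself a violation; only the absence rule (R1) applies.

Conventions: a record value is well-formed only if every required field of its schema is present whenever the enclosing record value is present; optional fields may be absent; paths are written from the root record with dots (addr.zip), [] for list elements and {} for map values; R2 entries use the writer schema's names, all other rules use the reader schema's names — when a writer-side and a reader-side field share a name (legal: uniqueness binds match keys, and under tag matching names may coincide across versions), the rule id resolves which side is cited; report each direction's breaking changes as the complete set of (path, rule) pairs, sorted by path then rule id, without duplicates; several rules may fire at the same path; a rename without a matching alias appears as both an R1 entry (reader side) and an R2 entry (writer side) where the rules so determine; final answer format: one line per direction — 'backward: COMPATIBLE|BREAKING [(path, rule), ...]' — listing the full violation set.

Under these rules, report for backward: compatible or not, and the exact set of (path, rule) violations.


backward: BREAKING [(attrs, R2), (latitude, R2)]

each type pair in Account: writer, then reader
backward analysis of Account with v2 as reader and v1 as writer:
  factor <- factor (float32 -> float32, writer optional)
  latitude: no writer match
  retries <- retries (int64 -> int64, writer required)
  zip <- zip (int32 -> int32, writer required)
  city <- city (string -> string, writer required)
  version <- version (int64 -> int64, writer required)
  attrs (writer side), unknown to reader
  latitude (writer side), unknown to reader
  R2 fires at attrs
  R2 fires at latitude
  backward on Account therefore BREAKING (2)


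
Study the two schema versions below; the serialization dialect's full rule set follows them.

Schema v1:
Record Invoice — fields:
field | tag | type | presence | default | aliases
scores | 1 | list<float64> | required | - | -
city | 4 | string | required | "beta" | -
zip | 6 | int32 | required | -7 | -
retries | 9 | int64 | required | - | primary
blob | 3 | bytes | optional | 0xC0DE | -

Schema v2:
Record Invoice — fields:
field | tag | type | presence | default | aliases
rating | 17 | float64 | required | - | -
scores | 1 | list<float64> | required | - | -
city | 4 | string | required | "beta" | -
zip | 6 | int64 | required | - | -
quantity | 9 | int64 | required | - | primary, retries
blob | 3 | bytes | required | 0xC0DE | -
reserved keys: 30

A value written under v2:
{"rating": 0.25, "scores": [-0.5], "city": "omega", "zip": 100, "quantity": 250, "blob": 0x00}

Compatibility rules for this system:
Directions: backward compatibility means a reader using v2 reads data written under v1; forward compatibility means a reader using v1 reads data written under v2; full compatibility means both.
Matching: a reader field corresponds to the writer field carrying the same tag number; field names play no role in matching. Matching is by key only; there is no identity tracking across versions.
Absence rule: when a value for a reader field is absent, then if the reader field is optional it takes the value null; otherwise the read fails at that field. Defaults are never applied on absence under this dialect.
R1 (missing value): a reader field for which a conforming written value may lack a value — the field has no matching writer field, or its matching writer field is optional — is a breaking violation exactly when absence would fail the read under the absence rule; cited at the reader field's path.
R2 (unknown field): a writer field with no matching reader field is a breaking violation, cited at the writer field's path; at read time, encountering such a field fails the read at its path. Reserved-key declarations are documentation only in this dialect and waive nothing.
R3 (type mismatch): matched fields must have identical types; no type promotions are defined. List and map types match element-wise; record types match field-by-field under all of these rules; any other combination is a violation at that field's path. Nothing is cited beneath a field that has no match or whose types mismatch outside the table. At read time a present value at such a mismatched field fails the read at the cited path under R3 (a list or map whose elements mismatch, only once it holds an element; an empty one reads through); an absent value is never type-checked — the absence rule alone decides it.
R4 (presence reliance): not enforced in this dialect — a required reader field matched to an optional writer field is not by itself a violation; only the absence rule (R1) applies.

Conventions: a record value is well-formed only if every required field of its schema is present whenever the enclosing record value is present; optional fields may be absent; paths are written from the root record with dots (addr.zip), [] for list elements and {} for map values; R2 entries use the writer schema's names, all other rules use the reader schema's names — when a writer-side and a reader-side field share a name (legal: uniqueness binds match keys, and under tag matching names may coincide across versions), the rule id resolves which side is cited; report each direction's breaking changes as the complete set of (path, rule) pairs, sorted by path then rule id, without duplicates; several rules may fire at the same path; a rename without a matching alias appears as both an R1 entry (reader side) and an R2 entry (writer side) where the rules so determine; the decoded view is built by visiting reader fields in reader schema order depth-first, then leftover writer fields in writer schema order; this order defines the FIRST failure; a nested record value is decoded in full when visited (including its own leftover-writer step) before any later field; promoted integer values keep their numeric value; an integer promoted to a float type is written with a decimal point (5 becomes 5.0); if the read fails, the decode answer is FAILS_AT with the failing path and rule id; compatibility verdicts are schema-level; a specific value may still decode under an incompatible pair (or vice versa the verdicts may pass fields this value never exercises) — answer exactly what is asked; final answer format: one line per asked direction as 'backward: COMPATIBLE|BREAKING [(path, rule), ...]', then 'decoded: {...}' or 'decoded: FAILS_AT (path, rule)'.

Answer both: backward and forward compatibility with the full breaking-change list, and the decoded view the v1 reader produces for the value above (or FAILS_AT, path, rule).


backward: BREAKING [(blob, R1), (rating, R1), (zip, R3)]; forward: BREAKING [(rating, R2), (zip, R3)]; decoded: FAILS_AT (zip, R3)

each type pair in Invoice: writer, then reader
backward pass over Invoice, reader schema v2, writer schema v1:
  rating: no writer match
  scores: list<float64> -> list<float64>, writer required; from scores
  city: string -> string, writer required; from city
  zip: int32 -> int64, writer required; from zip
  quantity: int64 -> int64, writer required; from retries
  blob: bytes -> bytes, writer optional; from blob
  breaking: (blob, R1)
  breaking: (rating, R1)
  breaking: (zip, R3)
  => 3 violation(s): backward is BREAKING for Invoice
forward pass over Invoice, reader schema v1, writer schema v2:
  scores: list<float64> -> list<float64>, writer required; from scores
  city: string -> string, writer required; from city
  zip: int64 -> int32, writer required; from zip
  retries: int64 -> int64, writer required; from quantity
  blob: bytes -> bytes, writer required; from blob
  leftover writer field: rating
  breaking: (rating, R2)
  breaking: (zip, R3)
  => 2 violation(s): forward is BREAKING for Invoice
decode (reader v1):
  scores := [-0.5]
  city := "omega"
  read fails at zip under R3
  => FAILS_AT (zip, R3)


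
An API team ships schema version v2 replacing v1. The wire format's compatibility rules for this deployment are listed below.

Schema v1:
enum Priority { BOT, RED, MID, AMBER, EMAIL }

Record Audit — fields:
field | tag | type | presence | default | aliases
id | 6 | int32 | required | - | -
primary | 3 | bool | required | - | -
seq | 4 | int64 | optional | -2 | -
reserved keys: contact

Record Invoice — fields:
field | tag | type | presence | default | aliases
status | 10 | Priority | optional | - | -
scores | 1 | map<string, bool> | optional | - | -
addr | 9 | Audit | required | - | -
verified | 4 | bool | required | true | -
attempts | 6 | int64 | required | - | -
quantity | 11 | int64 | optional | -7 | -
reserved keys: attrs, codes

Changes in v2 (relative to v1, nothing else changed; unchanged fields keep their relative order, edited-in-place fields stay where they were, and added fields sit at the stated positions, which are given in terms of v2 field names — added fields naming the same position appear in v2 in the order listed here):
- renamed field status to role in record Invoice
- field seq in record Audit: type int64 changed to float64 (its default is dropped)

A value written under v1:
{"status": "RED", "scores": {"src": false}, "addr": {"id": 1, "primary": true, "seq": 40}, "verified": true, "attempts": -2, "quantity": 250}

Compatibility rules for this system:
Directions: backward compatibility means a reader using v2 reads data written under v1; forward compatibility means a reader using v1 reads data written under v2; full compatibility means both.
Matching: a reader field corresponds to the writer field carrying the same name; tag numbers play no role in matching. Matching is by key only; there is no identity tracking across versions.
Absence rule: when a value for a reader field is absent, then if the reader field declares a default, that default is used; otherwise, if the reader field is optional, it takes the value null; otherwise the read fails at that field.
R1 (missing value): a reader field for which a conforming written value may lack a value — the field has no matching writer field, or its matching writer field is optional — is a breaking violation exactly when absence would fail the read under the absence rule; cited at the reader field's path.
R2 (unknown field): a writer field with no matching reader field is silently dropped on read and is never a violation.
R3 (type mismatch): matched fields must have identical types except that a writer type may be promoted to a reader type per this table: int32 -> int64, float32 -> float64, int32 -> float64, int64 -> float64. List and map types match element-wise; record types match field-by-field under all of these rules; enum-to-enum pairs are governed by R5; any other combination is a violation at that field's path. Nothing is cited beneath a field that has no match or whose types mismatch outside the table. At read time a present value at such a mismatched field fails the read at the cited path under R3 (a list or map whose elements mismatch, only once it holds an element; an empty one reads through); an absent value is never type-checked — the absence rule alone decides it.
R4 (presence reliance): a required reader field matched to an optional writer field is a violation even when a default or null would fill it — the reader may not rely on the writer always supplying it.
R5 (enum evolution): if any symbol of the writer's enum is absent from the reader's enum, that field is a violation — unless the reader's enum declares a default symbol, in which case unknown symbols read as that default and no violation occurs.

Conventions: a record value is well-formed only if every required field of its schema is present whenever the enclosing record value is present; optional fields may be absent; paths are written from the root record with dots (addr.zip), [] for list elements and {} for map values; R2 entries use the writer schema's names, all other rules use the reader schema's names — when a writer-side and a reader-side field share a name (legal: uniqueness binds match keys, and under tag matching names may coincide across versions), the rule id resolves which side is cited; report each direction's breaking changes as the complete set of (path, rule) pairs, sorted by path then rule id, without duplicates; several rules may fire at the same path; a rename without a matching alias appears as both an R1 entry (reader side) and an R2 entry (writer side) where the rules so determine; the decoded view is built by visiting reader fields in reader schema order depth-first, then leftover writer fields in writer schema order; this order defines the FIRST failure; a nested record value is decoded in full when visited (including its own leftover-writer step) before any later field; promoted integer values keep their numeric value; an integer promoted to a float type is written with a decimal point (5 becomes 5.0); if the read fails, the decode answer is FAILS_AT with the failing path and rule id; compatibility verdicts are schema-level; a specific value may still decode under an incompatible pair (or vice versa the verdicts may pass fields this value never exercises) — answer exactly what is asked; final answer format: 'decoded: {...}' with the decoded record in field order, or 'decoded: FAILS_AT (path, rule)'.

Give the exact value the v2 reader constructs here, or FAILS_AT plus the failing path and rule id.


in Invoice below, arrows point writer -> reader
migrating the Invoice value to v2:
  role := null (missing; optional => null)
  scores := {"src": false}
  addr.id := 1
  addr.primary := true
  addr.seq := 40.0 (int64 -> float64)
  verified := true
  attempts := -2
  quantity := 250
  writer status: no reader field; dropped
  => decoded: {"role": null, "scores": {"src": false}, "addr": {"id": 1, "primary": true, "seq": 40.0}, "verified": true, "attempts": -2, "quantity": 250}
the other Invoice changes do not affect what is asked:
  field seq in record Audit: type int64 changed to float64 (its default is dropped) -> matters for Invoice compatibility verdicts, not for this value's decode

decoded: {"role": null, "scores": {"src": false}, "addr": {"id": 1, "primary": true, "seq": 40.0}, "verified": true, "attempts": -2, "quantity": 250}
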